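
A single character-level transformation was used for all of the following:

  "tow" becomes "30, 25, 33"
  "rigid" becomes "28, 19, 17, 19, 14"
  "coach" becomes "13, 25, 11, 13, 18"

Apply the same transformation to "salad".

29, 11, 22, 11, 14

t is letter #20 and maps to 30: an offset of 10. The number is (letter's place in the alphabet, a=1) + 10.
On salad: s=19→29, a=1→11, l=12→22, a=1→11, d=4→14.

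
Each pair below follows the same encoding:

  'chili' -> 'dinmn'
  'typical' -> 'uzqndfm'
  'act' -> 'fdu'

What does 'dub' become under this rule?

The shift depends on letter class: consonant c→d is +1, but vowel i→n is +5. The rule splits by letter class: vowels +5, consonants +1.
On dub: d(cons)+1=e, u(vowel)+5=z, b(cons)+1=c.

ezc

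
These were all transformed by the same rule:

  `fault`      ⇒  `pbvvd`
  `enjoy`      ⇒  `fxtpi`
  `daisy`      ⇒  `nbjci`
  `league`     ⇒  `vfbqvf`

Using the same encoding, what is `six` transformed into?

cjh

The rule splits by letter class: vowels +1, consonants +10.
On six: s(cons)+10=c, i(vowel)+1=j, x(cons)+10=h.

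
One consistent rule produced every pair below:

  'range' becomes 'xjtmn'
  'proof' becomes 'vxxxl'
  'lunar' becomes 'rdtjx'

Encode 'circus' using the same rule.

The shift depends on letter class: consonant r→x is +6, but vowel a→j is +9. The rule splits by letter class: vowels +9, consonants +6.
On circus: c(cons)+6=i, i(vowel)+9=r, r(cons)+6=x, c(cons)+6=i, u(vowel)+9=d, s(cons)+6=y.

irxidy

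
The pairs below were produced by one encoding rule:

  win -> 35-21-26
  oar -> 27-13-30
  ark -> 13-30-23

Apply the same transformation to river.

w is letter #23 and maps to 35: an offset of 12. The number is (letter's place in the alphabet, a=1) + 12.
On river: r=18→30, i=9→21, v=22→34, e=5→17, r=18→30.

30-21-34-17-30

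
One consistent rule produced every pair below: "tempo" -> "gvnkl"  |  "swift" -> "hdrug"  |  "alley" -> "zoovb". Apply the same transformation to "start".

hgzig

Each pair mirrors across the alphabet (t↔g, e↔v, m↔n): positions sum to 25. Each letter is replaced by its mirror in the alphabet: a↔z, b↔y, c↔x, and so on (the Atbash cipher).
Applying it to start: s↔h, t↔g, a↔z, r↔i, t↔g.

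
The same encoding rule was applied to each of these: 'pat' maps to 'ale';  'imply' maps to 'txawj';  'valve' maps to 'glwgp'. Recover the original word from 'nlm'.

cab

Compare letters: p→a is +11, a→l is +11, t→e is +11 — a constant shift. This is a Caesar cipher with shift 11.
Reversing it on nlm: n−11=c, l−11=a, m−11=b.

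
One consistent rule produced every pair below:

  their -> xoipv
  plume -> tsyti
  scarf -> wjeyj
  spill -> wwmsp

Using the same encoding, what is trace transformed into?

Shifts by position in their: pos 0: t→x (+4), pos 1: h→o (+7), pos 2: e→i (+4), pos 3: i→p (+7) — repeating every 2. It's a Vigenère-style cipher with numeric key [4,7]: position i shifts by key[i mod 2].
Applying it to trace: t+4=x, r+7=y, a+4=e, c+7=j, e+4=i.

xyeji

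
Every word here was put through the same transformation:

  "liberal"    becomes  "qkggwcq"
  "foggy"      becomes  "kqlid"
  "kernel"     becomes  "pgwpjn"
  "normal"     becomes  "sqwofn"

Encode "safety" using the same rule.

xckgya

The shifts repeat in a cycle of length 2: positions 0,1,… shift by +5, +2, then the pattern repeats.
Applying it to safety: s+5=x, a+2=c, f+5=k, e+2=g, t+5=y, y+2=a.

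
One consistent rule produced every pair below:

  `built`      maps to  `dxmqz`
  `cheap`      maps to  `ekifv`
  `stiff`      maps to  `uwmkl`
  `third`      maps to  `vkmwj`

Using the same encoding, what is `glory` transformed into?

ioswe

Letter i (0-indexed) is shifted by i+2, so successive shifts are 2, 3, 4, ….
For glory: g+2=i, l+3=o, o+4=s, r+5=w, y+6=e.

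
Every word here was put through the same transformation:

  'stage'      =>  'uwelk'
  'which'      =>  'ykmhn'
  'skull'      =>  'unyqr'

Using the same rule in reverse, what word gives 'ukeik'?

shade

Each letter shifts forward by (position + 2), i.e. 2, 3, 4, … — the shift grows by one for each successive letter.
Undoing it on ukeik: u−2=s, k−3=h, e−4=a, i−5=d, k−6=e.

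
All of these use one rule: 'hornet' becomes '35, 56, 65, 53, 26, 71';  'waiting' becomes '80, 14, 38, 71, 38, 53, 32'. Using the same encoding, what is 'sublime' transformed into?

68, 74, 17, 47, 38, 50, 26

Each letter becomes 3×(its alphabet position, a=1..z=26) + 11.
On sublime: s=19→68, u=21→74, b=2→17, l=12→47, i=9→38, m=13→50, e=5→26.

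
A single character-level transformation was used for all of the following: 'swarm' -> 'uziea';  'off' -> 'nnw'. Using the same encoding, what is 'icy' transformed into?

gkq

The word is reversed, then every letter is shifted forward by 8.
For icy: reverse → yci; then shift: y+8=g, c+8=k, i+8=q.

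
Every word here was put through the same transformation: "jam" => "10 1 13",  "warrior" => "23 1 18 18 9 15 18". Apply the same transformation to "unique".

j is letter #10 and maps to 10: an offset of 0. Letters become their 1-indexed alphabet positions: a=1 … z=26.
On unique: u=21→21, n=14→14, i=9→9, q=17→17, u=21→21, e=5→5.

21 14 9 17 21 5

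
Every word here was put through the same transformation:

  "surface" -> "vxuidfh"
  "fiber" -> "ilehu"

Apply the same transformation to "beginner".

Every letter moves 3 places later in the alphabet, wrapping around z→a.
On beginner: b+3=e, e+3=h, g+3=j, i+3=l, n+3=q, n+3=q, e+3=h, r+3=u.

ehjlqqhu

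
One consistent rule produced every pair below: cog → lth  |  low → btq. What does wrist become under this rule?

The output letters match the input read backwards, each shifted +5: cog reversed is goc. Read the word backwards and shift each letter +5.
On wrist: reverse → tsirw; then shift: t+5=y, s+5=x, i+5=n, r+5=w, w+5=b.

yxnwb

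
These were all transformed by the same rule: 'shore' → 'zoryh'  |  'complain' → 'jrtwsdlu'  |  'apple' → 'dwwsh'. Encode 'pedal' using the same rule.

whkds

The rule splits by letter class: vowels +3, consonants +7.
Applying it to pedal: p(cons)+7=w, e(vowel)+3=h, d(cons)+7=k, a(vowel)+3=d, l(cons)+7=s.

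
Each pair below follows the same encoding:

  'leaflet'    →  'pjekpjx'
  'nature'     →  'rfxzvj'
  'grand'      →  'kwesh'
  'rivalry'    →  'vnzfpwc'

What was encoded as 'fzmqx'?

The shifts repeat in a cycle of length 2: positions 0,1,… shift by +4, +5, then the pattern repeats.
Undoing it on fzmqx: f−4=b, z−5=u, m−4=i, q−5=l, x−4=t.

built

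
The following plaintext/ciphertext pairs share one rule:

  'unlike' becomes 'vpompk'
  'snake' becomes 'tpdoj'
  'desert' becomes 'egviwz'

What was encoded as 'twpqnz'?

Letter i (0-indexed) is shifted by i+1, so successive shifts are 1, 2, 3, ….
Decoding twpqnz: t−1=s, w−2=u, p−3=m, q−4=m, n−5=i, z−6=t.

summit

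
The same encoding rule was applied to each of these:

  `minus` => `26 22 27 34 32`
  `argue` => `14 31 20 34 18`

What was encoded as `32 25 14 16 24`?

Each letter is replaced by its alphabet position (a=1..z=26) + 13.
Undoing it on 32 25 14 16 24: 32→(32−13)÷1=19=s, 25→(25−13)÷1=12=l, 14→(14−13)÷1=1=a, 16→(16−13)÷1=3=c, 24→(24−13)÷1=11=k.

slack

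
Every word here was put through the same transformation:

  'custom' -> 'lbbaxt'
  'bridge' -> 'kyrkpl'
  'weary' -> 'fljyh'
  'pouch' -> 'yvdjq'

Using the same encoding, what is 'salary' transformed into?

bhuhaf

Shifts by position in custom: pos 0: c→l (+9), pos 1: u→b (+7), pos 2: s→b (+9), pos 3: t→a (+7) — repeating every 2. It's a Vigenère-style cipher with numeric key [9,7]: position i shifts by key[i mod 2].
For salary: s+9=b, a+7=h, l+9=u, a+7=h, r+9=a, y+7=f.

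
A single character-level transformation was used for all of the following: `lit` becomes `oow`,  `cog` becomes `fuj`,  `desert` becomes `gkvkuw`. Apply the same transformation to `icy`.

Vowels shift forward by 6 and consonants shift forward by 3.
For icy: i(vowel)+6=o, c(cons)+3=f, y(cons)+3=b.

ofb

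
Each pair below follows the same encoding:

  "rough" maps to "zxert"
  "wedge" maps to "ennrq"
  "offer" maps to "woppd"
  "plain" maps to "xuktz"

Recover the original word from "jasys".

bring

Each letter shifts forward by (position + 8), i.e. 8, 9, 10, … — the shift grows by one for each successive letter.
Undoing it on jasys: j−8=b, a−9=r, s−10=i, y−11=n, s−12=g.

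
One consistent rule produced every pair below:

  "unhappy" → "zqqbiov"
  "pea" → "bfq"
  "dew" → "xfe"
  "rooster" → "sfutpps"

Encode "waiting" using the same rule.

hojujbx

The output letters match the input read backwards, each shifted +1: unhappy reversed is yppahnu. Two steps: reverse the string, then apply a Caesar shift of +1.
For waiting: reverse → gnitiaw; then shift: g+1=h, n+1=o, i+1=j, t+1=u, i+1=j, a+1=b, w+1=x.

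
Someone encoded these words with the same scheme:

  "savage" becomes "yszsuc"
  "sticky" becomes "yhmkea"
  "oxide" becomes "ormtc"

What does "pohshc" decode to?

rotate

Each letter's alphabet position (a=0..z=25) is mapped through 9·x+18 mod 26 — an affine cipher.
Decoding pohshc: p(15)→3·(15−18)≡17=r; o(14)→3·(14−18)≡14=o; h(7)→3·(7−18)≡19=t; s(18)→3·(18−18)≡0=a; h(7)→3·(7−18)≡19=t; c(2)→3·(2−18)≡4=e (all mod 26).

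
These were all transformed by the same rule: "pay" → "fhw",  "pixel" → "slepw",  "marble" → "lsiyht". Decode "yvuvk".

donor

Read the word backwards and shift each letter +7.
Decoding yvuvk: shift back: y−7=r, v−7=o, u−7=n, v−7=o, k−7=d → ronod; then reverse → donor.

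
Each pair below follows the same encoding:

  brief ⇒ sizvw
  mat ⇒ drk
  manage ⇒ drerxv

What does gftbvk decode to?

Each letter is shifted forward by 17 in the alphabet (a Caesar shift of +17).
Undoing it on gftbvk: g−17=p, f−17=o, t−17=c, b−17=k, v−17=e, k−17=t.

pocket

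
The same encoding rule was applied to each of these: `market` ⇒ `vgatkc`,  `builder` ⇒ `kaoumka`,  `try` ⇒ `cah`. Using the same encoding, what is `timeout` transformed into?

The shift depends on letter class: consonant m→v is +9, but vowel a→g is +6. Vowels shift forward by 6 and consonants shift forward by 9.
For timeout: t(cons)+9=c, i(vowel)+6=o, m(cons)+9=v, e(vowel)+6=k, o(vowel)+6=u, u(vowel)+6=a, t(cons)+9=c.

covkuac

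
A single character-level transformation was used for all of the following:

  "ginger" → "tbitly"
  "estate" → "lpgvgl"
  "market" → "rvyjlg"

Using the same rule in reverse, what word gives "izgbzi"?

notion

g(6)→t(19) and i(8)→b(1) fit y≡17x+21 (mod 26); the inverse of 17 mod 26 is 23. Treating letters as 0–25, the rule is x ↦ 17x + 21 (mod 26).
Undoing it on izgbzi: i(8)→23·(8−21)≡13=n; z(25)→23·(25−21)≡14=o; g(6)→23·(6−21)≡19=t; b(1)→23·(1−21)≡8=i; z(25)→23·(25−21)≡14=o; i(8)→23·(8−21)≡13=n (all mod 26).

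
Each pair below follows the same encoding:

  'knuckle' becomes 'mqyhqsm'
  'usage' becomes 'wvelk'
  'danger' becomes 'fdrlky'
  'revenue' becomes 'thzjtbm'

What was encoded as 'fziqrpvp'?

In knuckle: k→m is +2, n→q is +3, u→y is +4, c→h is +5 — the shift increases by 1 each position. Letter i (0-indexed) is shifted by i+2, so successive shifts are 2, 3, 4, ….
Decoding fziqrpvp: f−2=d, z−3=w, i−4=e, q−5=l, r−6=l, p−7=i, v−8=n, p−9=g.

dwelling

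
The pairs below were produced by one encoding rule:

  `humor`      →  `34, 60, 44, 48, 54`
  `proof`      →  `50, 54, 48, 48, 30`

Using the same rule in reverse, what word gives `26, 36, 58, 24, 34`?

ditch

h(#8)→34 and u(#21)→60: differences scale by 2, so n = 2·pos + 18. With a=1..z=26, the number is 2·pos + 18.
Decoding 26, 36, 58, 24, 34: 26→(26−18)÷2=4=d, 36→(36−18)÷2=9=i, 58→(58−18)÷2=20=t, 24→(24−18)÷2=3=c, 34→(34−18)÷2=8=h.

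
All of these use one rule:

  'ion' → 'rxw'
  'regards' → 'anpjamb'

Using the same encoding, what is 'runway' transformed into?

This is a Caesar cipher with shift 9.
On runway: r+9=a, u+9=d, n+9=w, w+9=f, a+9=j, y+9=h.

adwfjh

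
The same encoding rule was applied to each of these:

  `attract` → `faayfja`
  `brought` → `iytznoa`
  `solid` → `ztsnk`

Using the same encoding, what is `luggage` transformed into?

sznnfnj

The shift depends on letter class: consonant t→a is +7, but vowel a→f is +5. The rule splits by letter class: vowels +5, consonants +7.
On luggage: l(cons)+7=s, u(vowel)+5=z, g(cons)+7=n, g(cons)+7=n, a(vowel)+5=f, g(cons)+7=n, e(vowel)+5=j.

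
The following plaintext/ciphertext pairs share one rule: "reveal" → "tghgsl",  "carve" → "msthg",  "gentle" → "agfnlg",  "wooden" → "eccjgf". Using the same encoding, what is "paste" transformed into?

r(17)→t(19) and e(4)→g(6) fit y≡23x+18 (mod 26); the inverse of 23 mod 26 is 17. Each letter's alphabet position (a=0..z=25) is mapped through 23·x+18 mod 26 — an affine cipher.
For paste: p(15)→23·15+18≡25=z; a(0)→23·0+18≡18=s; s(18)→23·18+18≡16=q; t(19)→23·19+18≡13=n; e(4)→23·4+18≡6=g (all mod 26).

zsqng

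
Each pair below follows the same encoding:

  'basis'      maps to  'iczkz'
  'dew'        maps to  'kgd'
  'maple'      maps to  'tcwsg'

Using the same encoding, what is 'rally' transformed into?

The shift depends on letter class: consonant b→i is +7, but vowel a→c is +2. The rule splits by letter class: vowels +2, consonants +7.
Applying it to rally: r(cons)+7=y, a(vowel)+2=c, l(cons)+7=s, l(cons)+7=s, y(cons)+7=f.

ycssf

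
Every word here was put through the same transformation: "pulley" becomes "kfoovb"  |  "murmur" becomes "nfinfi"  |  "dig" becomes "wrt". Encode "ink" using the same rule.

Each pair mirrors across the alphabet (p↔k, u↔f, l↔o): positions sum to 25. Letters are reflected about the middle of the alphabet (position → 25−position): Atbash.
Applying it to ink: i↔r, n↔m, k↔p.

rmp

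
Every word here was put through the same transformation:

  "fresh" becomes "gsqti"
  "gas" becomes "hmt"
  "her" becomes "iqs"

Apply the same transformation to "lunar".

The shift depends on letter class: consonant f→g is +1, but vowel e→q is +12. Vowels shift forward by 12 and consonants shift forward by 1.
Applying it to lunar: l(cons)+1=m, u(vowel)+12=g, n(cons)+1=o, a(vowel)+12=m, r(cons)+1=s.

mgoms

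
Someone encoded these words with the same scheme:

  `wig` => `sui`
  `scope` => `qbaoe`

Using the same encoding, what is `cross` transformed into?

eeado

The output letters match the input read backwards, each shifted +12: wig reversed is giw. Two steps: reverse the string, then apply a Caesar shift of +12.
For cross: reverse → ssorc; then shift: s+12=e, s+12=e, o+12=a, r+12=d, c+12=o.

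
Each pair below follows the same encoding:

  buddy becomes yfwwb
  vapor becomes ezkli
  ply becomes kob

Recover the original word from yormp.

blink

Each pair mirrors across the alphabet (b↔y, u↔f, d↔w): positions sum to 25. This is the alphabet-reversal cipher (Atbash): a becomes z, b becomes y, etc.
Reversing it on yormp: y↔b, o↔l, r↔i, m↔n, p↔k.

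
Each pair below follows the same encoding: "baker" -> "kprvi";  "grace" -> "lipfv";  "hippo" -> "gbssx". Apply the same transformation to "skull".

drtmm

b(1)→k(10) and a(0)→p(15) fit y≡21x+15 (mod 26); the inverse of 21 mod 26 is 5. Each letter's alphabet position (a=0..z=25) is mapped through 21·x+15 mod 26 — an affine cipher.
On skull: s(18)→21·18+15≡3=d; k(10)→21·10+15≡17=r; u(20)→21·20+15≡19=t; l(11)→21·11+15≡12=m; l(11)→21·11+15≡12=m (all mod 26).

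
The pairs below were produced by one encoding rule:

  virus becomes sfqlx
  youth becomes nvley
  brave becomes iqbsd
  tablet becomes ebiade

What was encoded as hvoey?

v(21)→s(18) and i(8)→f(5) fit y≡7x+1 (mod 26); the inverse of 7 mod 26 is 15. This is an affine cipher: with a=0,…,z=25, each position x becomes (7x+1) mod 26.
Undoing it on hvoey: h(7)→15·(7−1)≡12=m; v(21)→15·(21−1)≡14=o; o(14)→15·(14−1)≡13=n; e(4)→15·(4−1)≡19=t; y(24)→15·(24−1)≡7=h (all mod 26).

month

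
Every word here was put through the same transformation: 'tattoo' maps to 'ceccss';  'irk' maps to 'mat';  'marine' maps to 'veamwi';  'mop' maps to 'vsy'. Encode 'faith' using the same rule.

oemcq

The shift depends on letter class: consonant t→c is +9, but vowel a→e is +4. Vowels shift forward by 4 and consonants shift forward by 9.
Applying it to faith: f(cons)+9=o, a(vowel)+4=e, i(vowel)+4=m, t(cons)+9=c, h(cons)+9=q.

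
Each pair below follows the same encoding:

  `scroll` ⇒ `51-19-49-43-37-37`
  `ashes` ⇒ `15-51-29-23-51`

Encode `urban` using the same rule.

55-49-17-15-41

s(#19)→51 and c(#3)→19: differences scale by 2, so n = 2·pos + 13. The formula is n = 2×(alphabet index, a=1) + 13.
Applying it to urban: u=21→55, r=18→49, b=2→17, a=1→15, n=14→41.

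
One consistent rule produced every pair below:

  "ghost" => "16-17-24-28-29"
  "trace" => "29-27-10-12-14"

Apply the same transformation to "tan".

Each letter is replaced by its alphabet position (a=1..z=26) + 9.
On tan: t=20→29, a=1→10, n=14→23.

29-10-23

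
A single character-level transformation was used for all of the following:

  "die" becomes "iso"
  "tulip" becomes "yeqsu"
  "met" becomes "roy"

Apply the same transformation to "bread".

The shift depends on letter class: consonant d→i is +5, but vowel i→s is +10. Vowels shift forward by 10 and consonants shift forward by 5.
For bread: b(cons)+5=g, r(cons)+5=w, e(vowel)+10=o, a(vowel)+10=k, d(cons)+5=i.

gwoki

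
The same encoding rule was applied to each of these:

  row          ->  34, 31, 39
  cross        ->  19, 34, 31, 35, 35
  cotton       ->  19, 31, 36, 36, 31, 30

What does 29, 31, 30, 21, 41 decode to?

money

r is letter #18 and maps to 34: an offset of 16. Each letter is replaced by its alphabet position (a=1..z=26) + 16.
Reversing it on 29, 31, 30, 21, 41: 29→(29−16)÷1=13=m, 31→(31−16)÷1=15=o, 30→(30−16)÷1=14=n, 21→(21−16)÷1=5=e, 41→(41−16)÷1=25=y.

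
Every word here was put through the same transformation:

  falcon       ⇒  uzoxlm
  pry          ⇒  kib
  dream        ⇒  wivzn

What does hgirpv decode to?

strike

Letters are reflected about the middle of the alphabet (position → 25−position): Atbash.
Reversing it on hgirpv: h↔s, g↔t, i↔r, r↔i, p↔k, v↔e.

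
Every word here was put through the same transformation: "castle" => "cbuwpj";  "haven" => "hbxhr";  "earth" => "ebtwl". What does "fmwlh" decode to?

fluid

In castle: c→c is +0, a→b is +1, s→u is +2, t→w is +3 — the shift increases by 1 each position. Each letter shifts forward by its position index (0, 1, 2, …) — the shift grows by one for each successive letter.
Reversing it on fmwlh: f−0=f, m−1=l, w−2=u, l−3=i, h−4=d.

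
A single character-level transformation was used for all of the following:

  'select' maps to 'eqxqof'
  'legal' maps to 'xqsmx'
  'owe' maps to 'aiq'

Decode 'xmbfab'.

laptop

Compare letters: s→e is +12, e→q is +12, l→x is +12 — a constant shift. It's a constant shift of +12 (ROT12).
Decoding xmbfab: x−12=l, m−12=a, b−12=p, f−12=t, a−12=o, b−12=p.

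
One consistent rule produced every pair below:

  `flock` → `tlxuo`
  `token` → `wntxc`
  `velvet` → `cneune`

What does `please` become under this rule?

nbjnuy

The output letters match the input read backwards, each shifted +9: flock reversed is kcolf. Read the word backwards and shift each letter +9.
Applying it to please: reverse → esaelp; then shift: e+9=n, s+9=b, a+9=j, e+9=n, l+9=u, p+9=y.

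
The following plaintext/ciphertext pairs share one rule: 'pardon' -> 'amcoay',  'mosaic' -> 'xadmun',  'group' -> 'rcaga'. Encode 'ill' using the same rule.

uww

The shift depends on letter class: consonant p→a is +11, but vowel a→m is +12. The rule splits by letter class: vowels +12, consonants +11.
For ill: i(vowel)+12=u, l(cons)+11=w, l(cons)+11=w.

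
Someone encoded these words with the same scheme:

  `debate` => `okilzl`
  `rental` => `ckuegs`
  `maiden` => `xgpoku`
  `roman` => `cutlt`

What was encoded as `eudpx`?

tower

A repeating key of period 3 is used — shifts +11, +6, +7 over and over.
Undoing it on eudpx: e−11=t, u−6=o, d−7=w, p−11=e, x−6=r.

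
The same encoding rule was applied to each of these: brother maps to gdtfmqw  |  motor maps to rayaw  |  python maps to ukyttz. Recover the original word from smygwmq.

It's a Vigenère-style cipher with numeric key [5,12]: position i shifts by key[i mod 2].
Undoing it on smygwmq: s−5=n, m−12=a, y−5=t, g−12=u, w−5=r, m−12=a, q−5=l.

natural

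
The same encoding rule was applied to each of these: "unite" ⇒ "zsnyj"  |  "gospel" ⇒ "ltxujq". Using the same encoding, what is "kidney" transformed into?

pnisjd

Compare letters: u→z is +5, n→s is +5, i→n is +5 — a constant shift. It's a constant shift of +5 (ROT5).
Applying it to kidney: k+5=p, i+5=n, d+5=i, n+5=s, e+5=j, y+5=d.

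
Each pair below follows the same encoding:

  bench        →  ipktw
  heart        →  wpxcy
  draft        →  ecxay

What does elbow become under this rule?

poivf

b(1)→i(8) and e(4)→p(15) fit y≡11x+23 (mod 26); the inverse of 11 mod 26 is 19. Each letter's alphabet position (a=0..z=25) is mapped through 11·x+23 mod 26 — an affine cipher.
On elbow: e(4)→11·4+23≡15=p; l(11)→11·11+23≡14=o; b(1)→11·1+23≡8=i; o(14)→11·14+23≡21=v; w(22)→11·22+23≡5=f (all mod 26).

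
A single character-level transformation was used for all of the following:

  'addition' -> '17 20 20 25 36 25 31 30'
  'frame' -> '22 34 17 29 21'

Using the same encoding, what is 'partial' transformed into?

32 17 34 36 25 17 28

a is letter #1 and maps to 17: an offset of 16. Letters become their 1-based position plus 16 (so a→17, b→18, …).
Applying it to partial: p=16→32, a=1→17, r=18→34, t=20→36, i=9→25, a=1→17, l=12→28.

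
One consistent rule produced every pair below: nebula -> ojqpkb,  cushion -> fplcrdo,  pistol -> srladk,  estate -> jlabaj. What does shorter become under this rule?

n(13)→o(14) and e(4)→j(9) fit y≡15x+1 (mod 26); the inverse of 15 mod 26 is 7. Treating letters as 0–25, the rule is x ↦ 15x + 1 (mod 26).
On shorter: s(18)→15·18+1≡11=l; h(7)→15·7+1≡2=c; o(14)→15·14+1≡3=d; r(17)→15·17+1≡22=w; t(19)→15·19+1≡0=a; e(4)→15·4+1≡9=j; r(17)→15·17+1≡22=w (all mod 26).

lcdwajw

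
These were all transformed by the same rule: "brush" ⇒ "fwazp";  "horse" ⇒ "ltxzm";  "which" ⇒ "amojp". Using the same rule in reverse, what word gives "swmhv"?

organ

The shift increases by 1 at each position, starting from +4: 4, 5, 6, ….
Undoing it on swmhv: s−4=o, w−5=r, m−6=g, h−7=a, v−8=n.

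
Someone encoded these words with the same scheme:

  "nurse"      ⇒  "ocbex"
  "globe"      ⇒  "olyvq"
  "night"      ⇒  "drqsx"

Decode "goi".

yew

Two steps: reverse the string, then apply a Caesar shift of +10.
Undoing it on goi: shift back: g−10=w, o−10=e, i−10=y → wey; then reverse → yew.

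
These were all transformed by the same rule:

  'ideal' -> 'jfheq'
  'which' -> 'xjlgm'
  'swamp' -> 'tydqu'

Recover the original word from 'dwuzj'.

curve

The shift increases by 1 at each position, starting from +1: 1, 2, 3, ….
Reversing it on dwuzj: d−1=c, w−2=u, u−3=r, z−4=v, j−5=e.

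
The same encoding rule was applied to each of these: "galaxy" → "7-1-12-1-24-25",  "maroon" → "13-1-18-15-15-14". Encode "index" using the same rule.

g is letter #7 and maps to 7: an offset of 0. Each letter is replaced by its alphabet position (a=1, b=2, …, z=26).
On index: i=9→9, n=14→14, d=4→4, e=5→5, x=24→24.

9-14-4-5-24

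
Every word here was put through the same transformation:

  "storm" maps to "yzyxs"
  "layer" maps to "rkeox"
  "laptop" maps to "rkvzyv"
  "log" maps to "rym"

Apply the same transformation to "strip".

The shift depends on letter class: consonant s→y is +6, but vowel o→y is +10. The rule splits by letter class: vowels +10, consonants +6.
For strip: s(cons)+6=y, t(cons)+6=z, r(cons)+6=x, i(vowel)+10=s, p(cons)+6=v.

yzxsv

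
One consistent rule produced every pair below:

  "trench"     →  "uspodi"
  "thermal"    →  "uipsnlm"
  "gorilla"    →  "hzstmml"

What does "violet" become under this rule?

The shift depends on letter class: consonant t→u is +1, but vowel e→p is +11. Vowels shift forward by 11 and consonants shift forward by 1.
For violet: v(cons)+1=w, i(vowel)+11=t, o(vowel)+11=z, l(cons)+1=m, e(vowel)+11=p, t(cons)+1=u.

wtzmpu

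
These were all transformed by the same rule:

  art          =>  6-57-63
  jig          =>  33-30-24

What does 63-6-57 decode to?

tar

Each letter becomes 3×(its alphabet position, a=1..z=26) + 3.
Reversing it on 63-6-57: 63→(63−3)÷3=20=t, 6→(6−3)÷3=1=a, 57→(57−3)÷3=18=r.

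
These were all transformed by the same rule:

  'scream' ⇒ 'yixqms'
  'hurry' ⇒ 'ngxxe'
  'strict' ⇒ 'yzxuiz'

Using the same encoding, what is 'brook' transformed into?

The shift depends on letter class: consonant s→y is +6, but vowel e→q is +12. Vowels shift forward by 12 and consonants shift forward by 6.
On brook: b(cons)+6=h, r(cons)+6=x, o(vowel)+12=a, o(vowel)+12=a, k(cons)+6=q.

hxaaq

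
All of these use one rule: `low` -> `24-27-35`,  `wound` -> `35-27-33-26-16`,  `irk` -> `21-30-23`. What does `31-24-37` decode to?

l is letter #12 and maps to 24: an offset of 12. Letters become their 1-based position plus 12 (so a→13, b→14, …).
Decoding 31-24-37: 31→(31−12)÷1=19=s, 24→(24−12)÷1=12=l, 37→(37−12)÷1=25=y.

sly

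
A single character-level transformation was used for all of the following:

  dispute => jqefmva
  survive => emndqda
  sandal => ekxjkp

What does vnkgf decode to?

d(3)→j(9) and i(8)→q(16) fit y≡17x+10 (mod 26); the inverse of 17 mod 26 is 23. Each letter's alphabet position (a=0..z=25) is mapped through 17·x+10 mod 26 — an affine cipher.
Undoing it on vnkgf: v(21)→23·(21−10)≡19=t; n(13)→23·(13−10)≡17=r; k(10)→23·(10−10)≡0=a; g(6)→23·(6−10)≡12=m; f(5)→23·(5−10)≡15=p (all mod 26).

tramp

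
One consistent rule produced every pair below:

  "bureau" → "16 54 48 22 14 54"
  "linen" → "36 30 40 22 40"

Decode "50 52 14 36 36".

stall

b(#2)→16 and u(#21)→54: differences scale by 2, so n = 2·pos + 12. Each letter becomes 2×(its alphabet position, a=1..z=26) + 12.
Undoing it on 50 52 14 36 36: 50→(50−12)÷2=19=s, 52→(52−12)÷2=20=t, 14→(14−12)÷2=1=a, 36→(36−12)÷2=12=l, 36→(36−12)÷2=12=l.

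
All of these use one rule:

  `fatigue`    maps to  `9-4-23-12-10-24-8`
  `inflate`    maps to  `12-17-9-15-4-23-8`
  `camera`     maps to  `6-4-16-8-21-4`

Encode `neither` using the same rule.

f is letter #6 and maps to 9: an offset of 3. Letters become their 1-based position plus 3 (so a→4, b→5, …).
Applying it to neither: n=14→17, e=5→8, i=9→12, t=20→23, h=8→11, e=5→8, r=18→21.

17-8-12-23-11-8-21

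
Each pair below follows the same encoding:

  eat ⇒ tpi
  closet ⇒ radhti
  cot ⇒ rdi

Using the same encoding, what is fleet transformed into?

Every letter moves 15 places later in the alphabet, wrapping around z→a.
For fleet: f+15=u, l+15=a, e+15=t, e+15=t, t+15=i.

uatti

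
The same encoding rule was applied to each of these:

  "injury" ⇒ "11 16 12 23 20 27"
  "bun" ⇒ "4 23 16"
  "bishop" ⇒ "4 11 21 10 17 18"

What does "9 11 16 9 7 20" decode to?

ginger

Letters become their 1-based position plus 2 (so a→3, b→4, …).
Reversing it on 9 11 16 9 7 20: 9→(9−2)÷1=7=g, 11→(11−2)÷1=9=i, 16→(16−2)÷1=14=n, 9→(9−2)÷1=7=g, 7→(7−2)÷1=5=e, 20→(20−2)÷1=18=r.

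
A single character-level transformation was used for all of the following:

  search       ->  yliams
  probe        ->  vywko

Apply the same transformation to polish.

In search: s→y is +6, e→l is +7, a→i is +8, r→a is +9 — the shift increases by 1 each position. The shift increases by 1 at each position, starting from +6: 6, 7, 8, ….
Applying it to polish: p+6=v, o+7=v, l+8=t, i+9=r, s+10=c, h+11=s.

vvtrcs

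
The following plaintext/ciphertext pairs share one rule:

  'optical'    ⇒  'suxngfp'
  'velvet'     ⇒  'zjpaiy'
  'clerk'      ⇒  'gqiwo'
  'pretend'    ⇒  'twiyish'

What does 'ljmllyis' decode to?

Shifts by position in optical: pos 0: o→s (+4), pos 1: p→u (+5), pos 2: t→x (+4), pos 3: i→n (+5) — repeating every 2. The shifts repeat in a cycle of length 2: positions 0,1,… shift by +4, +5, then the pattern repeats.
Reversing it on ljmllyis: l−4=h, j−5=e, m−4=i, l−5=g, l−4=h, y−5=t, i−4=e, s−5=n.

heighten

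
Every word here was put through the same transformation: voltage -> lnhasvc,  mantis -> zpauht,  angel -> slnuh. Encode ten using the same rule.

The output letters match the input read backwards, each shifted +7: voltage reversed is egatlov. Read the word backwards and shift each letter +7.
For ten: reverse → net; then shift: n+7=u, e+7=l, t+7=a.

ula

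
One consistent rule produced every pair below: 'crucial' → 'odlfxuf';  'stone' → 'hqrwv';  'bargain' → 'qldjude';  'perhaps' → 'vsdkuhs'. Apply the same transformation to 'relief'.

The output letters match the input read backwards, each shifted +3: crucial reversed is laicurc. The word is reversed, then every letter is shifted forward by 3.
For relief: reverse → feiler; then shift: f+3=i, e+3=h, i+3=l, l+3=o, e+3=h, r+3=u.

ihlohu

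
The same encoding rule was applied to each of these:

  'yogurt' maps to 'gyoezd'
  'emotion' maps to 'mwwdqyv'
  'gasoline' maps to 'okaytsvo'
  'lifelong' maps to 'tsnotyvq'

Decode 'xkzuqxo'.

parking

Shifts by position in yogurt: pos 0: y→g (+8), pos 1: o→y (+10), pos 2: g→o (+8), pos 3: u→e (+10) — repeating every 2. A repeating key of period 2 is used — shifts +8, +10 over and over.
Undoing it on xkzuqxo: x−8=p, k−10=a, z−8=r, u−10=k, q−8=i, x−10=n, o−8=g.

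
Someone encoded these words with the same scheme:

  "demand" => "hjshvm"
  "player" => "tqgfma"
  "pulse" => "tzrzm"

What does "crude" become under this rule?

gwakm

In demand: d→h is +4, e→j is +5, m→s is +6, a→h is +7 — the shift increases by 1 each position. Each letter shifts forward by (position + 4), i.e. 4, 5, 6, … — the shift grows by one for each successive letter.
Applying it to crude: c+4=g, r+5=w, u+6=a, d+7=k, e+8=m.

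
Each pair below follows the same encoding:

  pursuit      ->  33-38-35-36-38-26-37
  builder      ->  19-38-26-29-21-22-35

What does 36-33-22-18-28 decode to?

speak

p is letter #16 and maps to 33: an offset of 17. Each letter is replaced by its alphabet position (a=1..z=26) + 17.
Undoing it on 36-33-22-18-28: 36→(36−17)÷1=19=s, 33→(33−17)÷1=16=p, 22→(22−17)÷1=5=e, 18→(18−17)÷1=1=a, 28→(28−17)÷1=11=k.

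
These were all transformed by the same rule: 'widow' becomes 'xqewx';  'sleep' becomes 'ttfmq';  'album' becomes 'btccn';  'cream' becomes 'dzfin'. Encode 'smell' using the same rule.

tuftm

The shifts repeat in a cycle of length 2: positions 0,1,… shift by +1, +8, then the pattern repeats.
On smell: s+1=t, m+8=u, e+1=f, l+8=t, l+1=m.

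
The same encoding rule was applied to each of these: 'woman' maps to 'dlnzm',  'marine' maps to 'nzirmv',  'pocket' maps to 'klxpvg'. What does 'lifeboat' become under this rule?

oruvylzg

Each pair mirrors across the alphabet (w↔d, o↔l, m↔n): positions sum to 25. Each letter is replaced by its mirror in the alphabet: a↔z, b↔y, c↔x, and so on (the Atbash cipher).
On lifeboat: l↔o, i↔r, f↔u, e↔v, b↔y, o↔l, a↔z, t↔g.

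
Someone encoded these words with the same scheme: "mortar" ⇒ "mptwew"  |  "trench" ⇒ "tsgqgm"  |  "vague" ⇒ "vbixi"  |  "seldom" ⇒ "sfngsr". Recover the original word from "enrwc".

Letter i (0-indexed) is shifted by i+0, so successive shifts are 0, 1, 2, ….
Undoing it on enrwc: e−0=e, n−1=m, r−2=p, w−3=t, c−4=y.

empty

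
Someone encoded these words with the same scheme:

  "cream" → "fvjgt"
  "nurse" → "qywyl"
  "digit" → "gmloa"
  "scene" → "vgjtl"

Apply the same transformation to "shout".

vltaa

In cream: c→f is +3, r→v is +4, e→j is +5, a→g is +6 — the shift increases by 1 each position. The shift increases by 1 at each position, starting from +3: 3, 4, 5, ….
For shout: s+3=v, h+4=l, o+5=t, u+6=a, t+7=a.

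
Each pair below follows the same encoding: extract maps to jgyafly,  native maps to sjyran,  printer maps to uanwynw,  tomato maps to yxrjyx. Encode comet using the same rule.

Shifts by position in extract: pos 0: e→j (+5), pos 1: x→g (+9), pos 2: t→y (+5), pos 3: r→a (+9) — repeating every 2. The shifts repeat in a cycle of length 2: positions 0,1,… shift by +5, +9, then the pattern repeats.
Applying it to comet: c+5=h, o+9=x, m+5=r, e+9=n, t+5=y.

hxrny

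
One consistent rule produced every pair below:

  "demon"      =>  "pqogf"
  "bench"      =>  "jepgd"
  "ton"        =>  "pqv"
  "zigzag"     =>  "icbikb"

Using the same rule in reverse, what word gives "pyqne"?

The output letters match the input read backwards, each shifted +2: demon reversed is nomed. Read the word backwards and shift each letter +2.
Decoding pyqne: shift back: p−2=n, y−2=w, q−2=o, n−2=l, e−2=c → nwolc; then reverse → clown.

clown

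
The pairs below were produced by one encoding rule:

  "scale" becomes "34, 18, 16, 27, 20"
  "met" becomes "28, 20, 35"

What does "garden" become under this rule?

22, 16, 33, 19, 20, 29

s is letter #19 and maps to 34: an offset of 15. The number is (letter's place in the alphabet, a=1) + 15.
Applying it to garden: g=7→22, a=1→16, r=18→33, d=4→19, e=5→20, n=14→29.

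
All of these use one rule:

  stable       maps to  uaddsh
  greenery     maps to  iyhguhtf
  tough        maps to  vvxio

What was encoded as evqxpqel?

Shifts by position in stable: pos 0: s→u (+2), pos 1: t→a (+7), pos 2: a→d (+3), pos 3: b→d (+2), pos 4: l→s (+7), pos 5: e→h (+3) — repeating every 3. The shifts repeat in a cycle of length 3: positions 0,1,… shift by +2, +7, +3, then the pattern repeats.
Reversing it on evqxpqel: e−2=c, v−7=o, q−3=n, x−2=v, p−7=i, q−3=n, e−2=c, l−7=e.

convince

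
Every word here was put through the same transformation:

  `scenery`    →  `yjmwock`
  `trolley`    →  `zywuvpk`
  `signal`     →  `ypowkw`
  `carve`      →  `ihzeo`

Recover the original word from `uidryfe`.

obvious

In scenery: s→y is +6, c→j is +7, e→m is +8, n→w is +9 — the shift increases by 1 each position. Each letter shifts forward by (position + 6), i.e. 6, 7, 8, … — the shift grows by one for each successive letter.
Reversing it on uidryfe: u−6=o, i−7=b, d−8=v, r−9=i, y−10=o, f−11=u, e−12=s.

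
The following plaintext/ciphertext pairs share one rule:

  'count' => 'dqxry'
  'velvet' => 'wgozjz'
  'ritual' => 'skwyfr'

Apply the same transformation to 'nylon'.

In count: c→d is +1, o→q is +2, u→x is +3, n→r is +4 — the shift increases by 1 each position. Letter i (0-indexed) is shifted by i+1, so successive shifts are 1, 2, 3, ….
On nylon: n+1=o, y+2=a, l+3=o, o+4=s, n+5=s.

oaoss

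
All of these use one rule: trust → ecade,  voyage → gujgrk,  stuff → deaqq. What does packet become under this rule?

agnvke

Two shifts are in play — +6 for a/e/i/o/u, +11 for every other letter.
For packet: p(cons)+11=a, a(vowel)+6=g, c(cons)+11=n, k(cons)+11=v, e(vowel)+6=k, t(cons)+11=e.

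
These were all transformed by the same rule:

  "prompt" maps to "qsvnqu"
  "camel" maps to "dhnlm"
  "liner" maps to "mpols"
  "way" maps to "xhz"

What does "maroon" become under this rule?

nhsvvo

The shift depends on letter class: consonant p→q is +1, but vowel o→v is +7. Two shifts are in play — +7 for a/e/i/o/u, +1 for every other letter.
On maroon: m(cons)+1=n, a(vowel)+7=h, r(cons)+1=s, o(vowel)+7=v, o(vowel)+7=v, n(cons)+1=o.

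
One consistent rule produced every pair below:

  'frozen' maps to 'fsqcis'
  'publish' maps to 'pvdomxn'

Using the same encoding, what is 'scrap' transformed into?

In frozen: f→f is +0, r→s is +1, o→q is +2, z→c is +3 — the shift increases by 1 each position. Letter i (0-indexed) is shifted by i+0, so successive shifts are 0, 1, 2, ….
On scrap: s+0=s, c+1=d, r+2=t, a+3=d, p+4=t.

sdtdt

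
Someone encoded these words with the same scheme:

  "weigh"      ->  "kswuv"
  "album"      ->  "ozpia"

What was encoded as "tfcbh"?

This is a Caesar cipher with shift 14.
Decoding tfcbh: t−14=f, f−14=r, c−14=o, b−14=n, h−14=t.

front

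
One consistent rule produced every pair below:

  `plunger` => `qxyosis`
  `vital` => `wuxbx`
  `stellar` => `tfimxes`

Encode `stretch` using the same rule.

tfvffgi

Shifts by position in plunger: pos 0: p→q (+1), pos 1: l→x (+12), pos 2: u→y (+4), pos 3: n→o (+1), pos 4: g→s (+12), pos 5: e→i (+4) — repeating every 3. The shifts repeat in a cycle of length 3: positions 0,1,… shift by +1, +12, +4, then the pattern repeats.
On stretch: s+1=t, t+12=f, r+4=v, e+1=f, t+12=f, c+4=g, h+1=i.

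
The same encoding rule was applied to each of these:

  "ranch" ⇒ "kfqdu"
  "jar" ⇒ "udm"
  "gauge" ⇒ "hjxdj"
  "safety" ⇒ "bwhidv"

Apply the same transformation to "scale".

The output letters match the input read backwards, each shifted +3: ranch reversed is hcnar. Two steps: reverse the string, then apply a Caesar shift of +3.
On scale: reverse → elacs; then shift: e+3=h, l+3=o, a+3=d, c+3=f, s+3=v.

hodfv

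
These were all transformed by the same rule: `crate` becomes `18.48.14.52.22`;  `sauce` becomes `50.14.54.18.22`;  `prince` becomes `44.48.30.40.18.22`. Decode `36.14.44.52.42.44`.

c(#3)→18 and r(#18)→48: differences scale by 2, so n = 2·pos + 12. The formula is n = 2×(alphabet index, a=1) + 12.
Reversing it on 36.14.44.52.42.44: 36→(36−12)÷2=12=l, 14→(14−12)÷2=1=a, 44→(44−12)÷2=16=p, 52→(52−12)÷2=20=t, 42→(42−12)÷2=15=o, 44→(44−12)÷2=16=p.

laptop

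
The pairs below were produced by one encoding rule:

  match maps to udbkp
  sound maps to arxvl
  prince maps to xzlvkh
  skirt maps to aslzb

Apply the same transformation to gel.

The shift depends on letter class: consonant m→u is +8, but vowel a→d is +3. Vowels shift forward by 3 and consonants shift forward by 8.
For gel: g(cons)+8=o, e(vowel)+3=h, l(cons)+8=t.

oht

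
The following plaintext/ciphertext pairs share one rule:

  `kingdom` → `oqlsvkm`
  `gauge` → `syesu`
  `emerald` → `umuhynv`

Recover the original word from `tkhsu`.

forge

k(10)→o(14) and i(8)→q(16) fit y≡25x+24 (mod 26); the inverse of 25 mod 26 is 25. Treating letters as 0–25, the rule is x ↦ 25x + 24 (mod 26).
Reversing it on tkhsu: t(19)→25·(19−24)≡5=f; k(10)→25·(10−24)≡14=o; h(7)→25·(7−24)≡17=r; s(18)→25·(18−24)≡6=g; u(20)→25·(20−24)≡4=e (all mod 26).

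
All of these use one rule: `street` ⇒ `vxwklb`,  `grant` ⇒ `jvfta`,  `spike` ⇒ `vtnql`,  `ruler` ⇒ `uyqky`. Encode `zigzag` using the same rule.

Letter i (0-indexed) is shifted by i+3, so successive shifts are 3, 4, 5, ….
Applying it to zigzag: z+3=c, i+4=m, g+5=l, z+6=f, a+7=h, g+8=o.

cmlfho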